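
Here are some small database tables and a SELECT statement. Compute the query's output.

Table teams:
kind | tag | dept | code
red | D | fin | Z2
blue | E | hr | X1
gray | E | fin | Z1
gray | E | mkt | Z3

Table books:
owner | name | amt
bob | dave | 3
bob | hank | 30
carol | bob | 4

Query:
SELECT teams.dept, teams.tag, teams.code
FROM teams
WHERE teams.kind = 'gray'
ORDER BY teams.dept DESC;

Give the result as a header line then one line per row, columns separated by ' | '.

== RESULT ==
teams.dept | teams.tag | teams.code
mkt | E | Z3
fin | E | Z1

Derivation:
After WHERE (2 rows):
teams.kind | teams.tag | teams.dept | teams.code
gray | E | fin | Z1
gray | E | mkt | Z3
After SELECT (2 rows):
teams.dept | teams.tag | teams.code
fin | E | Z1
mkt | E | Z3
After ORDER BY (2 rows):
teams.dept | teams.tag | teams.code
mkt | E | Z3
fin | E | Z1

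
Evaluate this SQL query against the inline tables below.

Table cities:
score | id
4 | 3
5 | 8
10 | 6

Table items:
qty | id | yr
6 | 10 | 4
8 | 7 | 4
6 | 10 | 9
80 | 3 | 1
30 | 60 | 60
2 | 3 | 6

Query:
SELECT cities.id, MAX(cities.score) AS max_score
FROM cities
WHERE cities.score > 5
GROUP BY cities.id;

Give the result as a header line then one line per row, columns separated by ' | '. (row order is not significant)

After WHERE (1 rows):
cities.score | cities.id
10 | 6
After GROUP BY (1 rows):
cities.id | max_score
6 | 10

== RESULT ==
cities.id | max_score
6 | 10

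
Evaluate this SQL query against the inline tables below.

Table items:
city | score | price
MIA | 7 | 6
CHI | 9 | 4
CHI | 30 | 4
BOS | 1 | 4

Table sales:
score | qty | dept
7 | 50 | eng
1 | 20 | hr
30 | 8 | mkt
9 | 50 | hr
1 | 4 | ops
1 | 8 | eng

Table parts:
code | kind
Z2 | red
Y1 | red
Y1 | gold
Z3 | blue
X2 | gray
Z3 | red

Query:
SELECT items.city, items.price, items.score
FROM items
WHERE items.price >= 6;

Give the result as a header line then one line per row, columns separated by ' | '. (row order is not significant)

== RESULT ==
items.city | items.price | items.score
MIA | 6 | 7

Derivation:
After WHERE (1 rows):
items.city | items.score | items.price
MIA | 7 | 6
After SELECT (1 rows):
items.city | items.price | items.score
MIA | 6 | 7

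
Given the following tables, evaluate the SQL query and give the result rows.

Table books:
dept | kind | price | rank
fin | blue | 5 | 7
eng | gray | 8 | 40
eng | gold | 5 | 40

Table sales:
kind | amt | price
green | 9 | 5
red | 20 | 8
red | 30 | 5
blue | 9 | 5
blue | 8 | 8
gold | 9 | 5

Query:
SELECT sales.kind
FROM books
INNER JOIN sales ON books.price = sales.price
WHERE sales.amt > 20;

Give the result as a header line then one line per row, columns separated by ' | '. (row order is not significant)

== RESULT ==
sales.kind
red
red

Derivation:
After JOIN sales (10 rows):
books.dept | books.kind | books.price | books.rank | sales.kind | sales.amt | sales.price
fin | blue | 5 | 7 | green | 9 | 5
fin | blue | 5 | 7 | red | 30 | 5
fin | blue | 5 | 7 | blue | 9 | 5
fin | blue | 5 | 7 | gold | 9 | 5
eng | gray | 8 | 40 | red | 20 | 8
eng | gray | 8 | 40 | blue | 8 | 8
eng | gold | 5 | 40 | green | 9 | 5
eng | gold | 5 | 40 | red | 30 | 5
eng | gold | 5 | 40 | blue | 9 | 5
eng | gold | 5 | 40 | gold | 9 | 5
After WHERE (2 rows):
books.dept | books.kind | books.price | books.rank | sales.kind | sales.amt | sales.price
fin | blue | 5 | 7 | red | 30 | 5
eng | gold | 5 | 40 | red | 30 | 5
After SELECT (2 rows):
sales.kind
red
red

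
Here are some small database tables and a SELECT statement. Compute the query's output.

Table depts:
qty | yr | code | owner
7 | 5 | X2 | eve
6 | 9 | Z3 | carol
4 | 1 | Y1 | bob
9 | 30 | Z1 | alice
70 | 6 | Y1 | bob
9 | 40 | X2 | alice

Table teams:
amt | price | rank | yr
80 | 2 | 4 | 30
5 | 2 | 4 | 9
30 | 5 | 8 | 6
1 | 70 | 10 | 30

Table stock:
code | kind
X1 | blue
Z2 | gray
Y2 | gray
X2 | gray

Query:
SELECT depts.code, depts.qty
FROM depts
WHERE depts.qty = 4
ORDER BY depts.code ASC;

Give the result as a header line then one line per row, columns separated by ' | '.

== RESULT ==
depts.code | depts.qty
Y1 | 4

Derivation:
After WHERE (1 rows):
depts.qty | depts.yr | depts.code | depts.owner
4 | 1 | Y1 | bob
After SELECT (1 rows):
depts.code | depts.qty
Y1 | 4
After ORDER BY (1 rows):
depts.code | depts.qty
Y1 | 4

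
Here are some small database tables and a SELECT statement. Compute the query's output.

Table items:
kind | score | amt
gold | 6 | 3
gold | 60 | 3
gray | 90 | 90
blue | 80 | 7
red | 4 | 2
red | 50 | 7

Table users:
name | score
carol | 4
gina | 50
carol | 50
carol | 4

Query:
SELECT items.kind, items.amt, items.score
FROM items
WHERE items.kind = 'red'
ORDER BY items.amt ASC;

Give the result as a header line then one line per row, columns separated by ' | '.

After WHERE (2 rows):
items.kind | items.score | items.amt
red | 4 | 2
red | 50 | 7
After SELECT (2 rows):
items.kind | items.amt | items.score
red | 2 | 4
red | 7 | 50
After ORDER BY (2 rows):
items.kind | items.amt | items.score
red | 2 | 4
red | 7 | 50

== RESULT ==
items.kind | items.amt | items.score
red | 2 | 4
red | 7 | 50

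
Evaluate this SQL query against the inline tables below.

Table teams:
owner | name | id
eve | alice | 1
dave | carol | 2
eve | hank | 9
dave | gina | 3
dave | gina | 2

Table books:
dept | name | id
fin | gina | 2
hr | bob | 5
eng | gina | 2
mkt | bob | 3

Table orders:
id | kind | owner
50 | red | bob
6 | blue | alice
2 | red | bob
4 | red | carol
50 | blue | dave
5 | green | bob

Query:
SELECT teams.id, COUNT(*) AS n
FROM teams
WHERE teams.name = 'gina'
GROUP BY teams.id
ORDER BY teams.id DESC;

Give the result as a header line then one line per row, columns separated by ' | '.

After WHERE (2 rows):
teams.owner | teams.name | teams.id
dave | gina | 3
dave | gina | 2
After GROUP BY (2 rows):
teams.id | n
3 | 1
2 | 1
After ORDER BY (2 rows):
teams.id | n
3 | 1
2 | 1

== RESULT ==
teams.id | n
3 | 1
2 | 1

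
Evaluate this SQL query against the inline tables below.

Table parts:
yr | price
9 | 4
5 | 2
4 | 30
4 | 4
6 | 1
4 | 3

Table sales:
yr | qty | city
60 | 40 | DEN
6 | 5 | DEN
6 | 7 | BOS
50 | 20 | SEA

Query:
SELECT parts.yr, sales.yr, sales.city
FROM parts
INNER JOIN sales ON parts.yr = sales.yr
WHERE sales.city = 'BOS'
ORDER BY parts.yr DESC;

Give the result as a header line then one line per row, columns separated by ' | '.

After JOIN sales (2 rows):
parts.yr | parts.price | sales.yr | sales.qty | sales.city
6 | 1 | 6 | 5 | DEN
6 | 1 | 6 | 7 | BOS
After WHERE (1 rows):
parts.yr | parts.price | sales.yr | sales.qty | sales.city
6 | 1 | 6 | 7 | BOS
After SELECT (1 rows):
parts.yr | sales.yr | sales.city
6 | 6 | BOS
After ORDER BY (1 rows):
parts.yr | sales.yr | sales.city
6 | 6 | BOS

== RESULT ==
parts.yr | sales.yr | sales.city
6 | 6 | BOS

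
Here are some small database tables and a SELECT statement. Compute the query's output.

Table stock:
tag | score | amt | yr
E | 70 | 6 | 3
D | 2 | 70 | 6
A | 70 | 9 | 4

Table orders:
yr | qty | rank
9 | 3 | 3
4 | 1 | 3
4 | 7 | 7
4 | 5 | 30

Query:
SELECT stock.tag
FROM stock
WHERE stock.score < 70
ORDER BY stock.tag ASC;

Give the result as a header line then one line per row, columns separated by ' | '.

== RESULT ==
stock.tag
D

Derivation:
After WHERE (1 rows):
stock.tag | stock.score | stock.amt | stock.yr
D | 2 | 70 | 6
After SELECT (1 rows):
stock.tag
D
After ORDER BY (1 rows):
stock.tag
D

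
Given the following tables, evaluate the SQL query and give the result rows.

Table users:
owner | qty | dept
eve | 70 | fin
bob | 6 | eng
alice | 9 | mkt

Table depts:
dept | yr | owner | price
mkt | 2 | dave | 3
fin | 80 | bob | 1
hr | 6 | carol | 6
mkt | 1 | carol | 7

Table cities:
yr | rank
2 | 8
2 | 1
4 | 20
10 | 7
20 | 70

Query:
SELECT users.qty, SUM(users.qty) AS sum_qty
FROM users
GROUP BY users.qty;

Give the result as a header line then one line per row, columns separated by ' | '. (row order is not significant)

After GROUP BY (3 rows):
users.qty | sum_qty
70 | 70
6 | 6
9 | 9

== RESULT ==
users.qty | sum_qty
70 | 70
6 | 6
9 | 9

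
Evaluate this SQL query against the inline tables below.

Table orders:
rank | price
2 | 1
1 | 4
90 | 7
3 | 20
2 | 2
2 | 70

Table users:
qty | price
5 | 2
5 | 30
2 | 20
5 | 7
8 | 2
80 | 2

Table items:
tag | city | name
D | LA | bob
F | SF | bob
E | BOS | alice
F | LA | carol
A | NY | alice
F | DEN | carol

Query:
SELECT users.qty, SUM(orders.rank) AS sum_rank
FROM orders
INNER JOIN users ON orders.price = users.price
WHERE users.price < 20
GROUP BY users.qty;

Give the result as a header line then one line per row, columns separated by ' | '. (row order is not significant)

After JOIN users (5 rows):
orders.rank | orders.price | users.qty | users.price
90 | 7 | 5 | 7
3 | 20 | 2 | 20
2 | 2 | 5 | 2
2 | 2 | 8 | 2
2 | 2 | 80 | 2
After WHERE (4 rows):
orders.rank | orders.price | users.qty | users.price
90 | 7 | 5 | 7
2 | 2 | 5 | 2
2 | 2 | 8 | 2
2 | 2 | 80 | 2
After GROUP BY (3 rows):
users.qty | sum_rank
5 | 92
8 | 2
80 | 2

== RESULT ==
users.qty | sum_rank
5 | 92
8 | 2
80 | 2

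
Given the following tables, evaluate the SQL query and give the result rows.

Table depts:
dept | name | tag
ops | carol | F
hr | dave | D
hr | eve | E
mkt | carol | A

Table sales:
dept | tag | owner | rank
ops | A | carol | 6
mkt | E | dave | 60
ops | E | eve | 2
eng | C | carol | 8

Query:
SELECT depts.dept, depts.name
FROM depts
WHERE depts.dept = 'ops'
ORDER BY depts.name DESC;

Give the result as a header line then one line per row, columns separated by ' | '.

After WHERE (1 rows):
depts.dept | depts.name | depts.tag
ops | carol | F
After SELECT (1 rows):
depts.dept | depts.name
ops | carol
After ORDER BY (1 rows):
depts.dept | depts.name
ops | carol

== RESULT ==
depts.dept | depts.name
ops | carol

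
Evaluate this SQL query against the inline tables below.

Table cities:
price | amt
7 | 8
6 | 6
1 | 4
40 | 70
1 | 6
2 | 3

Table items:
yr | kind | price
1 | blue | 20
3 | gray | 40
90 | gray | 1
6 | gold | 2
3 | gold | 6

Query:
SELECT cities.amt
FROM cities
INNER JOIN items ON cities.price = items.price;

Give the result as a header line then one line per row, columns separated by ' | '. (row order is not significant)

== RESULT ==
cities.amt
6
4
70
6
3

Derivation:
After JOIN items (5 rows):
cities.price | cities.amt | items.yr | items.kind | items.price
6 | 6 | 3 | gold | 6
1 | 4 | 90 | gray | 1
40 | 70 | 3 | gray | 40
1 | 6 | 90 | gray | 1
2 | 3 | 6 | gold | 2
After SELECT (5 rows):
cities.amt
6
4
70
6
3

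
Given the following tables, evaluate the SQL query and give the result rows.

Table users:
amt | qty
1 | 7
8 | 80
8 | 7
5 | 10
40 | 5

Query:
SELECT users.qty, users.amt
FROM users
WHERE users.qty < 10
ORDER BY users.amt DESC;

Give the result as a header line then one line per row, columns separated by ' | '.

After WHERE (3 rows):
users.amt | users.qty
1 | 7
8 | 7
40 | 5
After SELECT (3 rows):
users.qty | users.amt
7 | 1
7 | 8
5 | 40
After ORDER BY (3 rows):
users.qty | users.amt
5 | 40
7 | 8
7 | 1

== RESULT ==
users.qty | users.amt
5 | 40
7 | 8
7 | 1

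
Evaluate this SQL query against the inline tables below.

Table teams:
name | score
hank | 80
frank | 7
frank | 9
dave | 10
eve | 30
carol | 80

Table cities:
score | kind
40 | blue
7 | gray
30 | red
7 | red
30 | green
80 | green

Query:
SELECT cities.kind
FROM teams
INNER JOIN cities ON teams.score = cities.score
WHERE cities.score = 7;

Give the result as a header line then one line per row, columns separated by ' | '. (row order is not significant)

After JOIN cities (6 rows):
teams.name | teams.score | cities.score | cities.kind
hank | 80 | 80 | green
frank | 7 | 7 | gray
frank | 7 | 7 | red
eve | 30 | 30 | red
eve | 30 | 30 | green
carol | 80 | 80 | green
After WHERE (2 rows):
teams.name | teams.score | cities.score | cities.kind
frank | 7 | 7 | gray
frank | 7 | 7 | red
After SELECT (2 rows):
cities.kind
gray
red

== RESULT ==
cities.kind
gray
red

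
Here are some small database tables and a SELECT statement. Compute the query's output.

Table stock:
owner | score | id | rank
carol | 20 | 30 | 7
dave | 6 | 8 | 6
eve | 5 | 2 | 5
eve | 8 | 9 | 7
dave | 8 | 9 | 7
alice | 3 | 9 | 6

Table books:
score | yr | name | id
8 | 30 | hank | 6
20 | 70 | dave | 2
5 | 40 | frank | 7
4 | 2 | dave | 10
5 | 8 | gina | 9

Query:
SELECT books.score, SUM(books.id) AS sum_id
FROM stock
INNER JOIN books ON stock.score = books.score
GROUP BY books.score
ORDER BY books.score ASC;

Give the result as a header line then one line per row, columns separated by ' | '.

== RESULT ==
books.score | sum_id
5 | 16
8 | 12
20 | 2

Derivation:
After JOIN books (5 rows):
stock.owner | stock.score | stock.id | stock.rank | books.score | books.yr | books.name | books.id
carol | 20 | 30 | 7 | 20 | 70 | dave | 2
eve | 5 | 2 | 5 | 5 | 40 | frank | 7
eve | 5 | 2 | 5 | 5 | 8 | gina | 9
eve | 8 | 9 | 7 | 8 | 30 | hank | 6
dave | 8 | 9 | 7 | 8 | 30 | hank | 6
After GROUP BY (3 rows):
books.score | sum_id
20 | 2
5 | 16
8 | 12
After ORDER BY (3 rows):
books.score | sum_id
5 | 16
8 | 12
20 | 2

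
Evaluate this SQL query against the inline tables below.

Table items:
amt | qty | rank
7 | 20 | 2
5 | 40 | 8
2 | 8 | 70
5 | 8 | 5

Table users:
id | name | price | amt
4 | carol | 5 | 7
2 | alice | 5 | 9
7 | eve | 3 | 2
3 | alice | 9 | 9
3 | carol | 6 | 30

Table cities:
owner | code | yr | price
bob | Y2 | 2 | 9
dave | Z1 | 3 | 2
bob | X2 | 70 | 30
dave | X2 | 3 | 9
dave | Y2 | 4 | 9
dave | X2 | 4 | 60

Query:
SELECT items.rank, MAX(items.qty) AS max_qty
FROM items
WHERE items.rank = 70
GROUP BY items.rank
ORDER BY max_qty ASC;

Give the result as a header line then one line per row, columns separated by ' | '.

== RESULT ==
items.rank | max_qty
70 | 8

Derivation:
After WHERE (1 rows):
items.amt | items.qty | items.rank
2 | 8 | 70
After GROUP BY (1 rows):
items.rank | max_qty
70 | 8
After ORDER BY (1 rows):
items.rank | max_qty
70 | 8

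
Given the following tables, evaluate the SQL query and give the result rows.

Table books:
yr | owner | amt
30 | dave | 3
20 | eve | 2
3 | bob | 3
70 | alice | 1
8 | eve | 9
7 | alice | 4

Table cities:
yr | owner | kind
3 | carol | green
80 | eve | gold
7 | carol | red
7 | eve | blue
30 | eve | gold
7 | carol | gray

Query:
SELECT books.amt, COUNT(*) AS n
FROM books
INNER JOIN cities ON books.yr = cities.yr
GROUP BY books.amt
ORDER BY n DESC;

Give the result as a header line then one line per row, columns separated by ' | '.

== RESULT ==
books.amt | n
4 | 3
3 | 2

Derivation:
After JOIN cities (5 rows):
books.yr | books.owner | books.amt | cities.yr | cities.owner | cities.kind
30 | dave | 3 | 30 | eve | gold
3 | bob | 3 | 3 | carol | green
7 | alice | 4 | 7 | carol | red
7 | alice | 4 | 7 | eve | blue
7 | alice | 4 | 7 | carol | gray
After GROUP BY (2 rows):
books.amt | n
3 | 2
4 | 3
After ORDER BY (2 rows):
books.amt | n
4 | 3
3 | 2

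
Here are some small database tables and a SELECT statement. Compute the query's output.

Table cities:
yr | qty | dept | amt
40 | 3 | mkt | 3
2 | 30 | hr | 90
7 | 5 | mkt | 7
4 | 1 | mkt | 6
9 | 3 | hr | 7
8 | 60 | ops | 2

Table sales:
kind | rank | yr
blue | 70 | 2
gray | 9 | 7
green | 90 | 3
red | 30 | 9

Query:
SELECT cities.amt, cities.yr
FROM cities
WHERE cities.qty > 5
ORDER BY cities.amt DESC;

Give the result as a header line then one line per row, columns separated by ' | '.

After WHERE (2 rows):
cities.yr | cities.qty | cities.dept | cities.amt
2 | 30 | hr | 90
8 | 60 | ops | 2
After SELECT (2 rows):
cities.amt | cities.yr
90 | 2
2 | 8
After ORDER BY (2 rows):
cities.amt | cities.yr
90 | 2
2 | 8

== RESULT ==
cities.amt | cities.yr
90 | 2
2 | 8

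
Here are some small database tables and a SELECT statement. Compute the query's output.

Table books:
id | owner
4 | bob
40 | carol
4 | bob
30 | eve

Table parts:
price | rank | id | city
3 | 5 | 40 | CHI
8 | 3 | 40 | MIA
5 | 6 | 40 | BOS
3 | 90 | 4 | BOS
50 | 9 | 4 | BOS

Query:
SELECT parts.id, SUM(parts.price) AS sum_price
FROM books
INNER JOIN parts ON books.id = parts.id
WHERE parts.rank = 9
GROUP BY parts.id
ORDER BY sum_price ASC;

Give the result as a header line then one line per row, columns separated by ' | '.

== RESULT ==
parts.id | sum_price
4 | 100

Derivation:
After JOIN parts (7 rows):
books.id | books.owner | parts.price | parts.rank | parts.id | parts.city
4 | bob | 3 | 90 | 4 | BOS
4 | bob | 50 | 9 | 4 | BOS
40 | carol | 3 | 5 | 40 | CHI
40 | carol | 8 | 3 | 40 | MIA
40 | carol | 5 | 6 | 40 | BOS
4 | bob | 3 | 90 | 4 | BOS
4 | bob | 50 | 9 | 4 | BOS
After WHERE (2 rows):
books.id | books.owner | parts.price | parts.rank | parts.id | parts.city
4 | bob | 50 | 9 | 4 | BOS
4 | bob | 50 | 9 | 4 | BOS
After GROUP BY (1 rows):
parts.id | sum_price
4 | 100
After ORDER BY (1 rows):
parts.id | sum_price
4 | 100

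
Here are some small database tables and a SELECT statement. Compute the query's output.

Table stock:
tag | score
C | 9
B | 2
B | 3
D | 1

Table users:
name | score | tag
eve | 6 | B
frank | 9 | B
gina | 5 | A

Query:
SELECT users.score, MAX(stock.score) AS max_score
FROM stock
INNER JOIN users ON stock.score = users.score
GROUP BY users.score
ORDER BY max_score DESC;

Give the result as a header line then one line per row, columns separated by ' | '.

== RESULT ==
users.score | max_score
9 | 9

Derivation:
After JOIN users (1 rows):
stock.tag | stock.score | users.name | users.score | users.tag
C | 9 | frank | 9 | B
After GROUP BY (1 rows):
users.score | max_score
9 | 9
After ORDER BY (1 rows):
users.score | max_score
9 | 9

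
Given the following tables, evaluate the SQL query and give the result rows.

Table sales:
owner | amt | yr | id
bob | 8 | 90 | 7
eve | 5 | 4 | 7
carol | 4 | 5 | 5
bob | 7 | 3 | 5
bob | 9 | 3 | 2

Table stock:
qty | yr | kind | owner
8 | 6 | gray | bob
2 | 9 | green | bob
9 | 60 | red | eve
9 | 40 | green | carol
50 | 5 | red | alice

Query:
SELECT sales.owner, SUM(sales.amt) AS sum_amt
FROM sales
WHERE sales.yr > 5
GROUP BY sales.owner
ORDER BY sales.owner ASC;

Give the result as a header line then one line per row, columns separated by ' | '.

== RESULT ==
sales.owner | sum_amt
bob | 8

Derivation:
After WHERE (1 rows):
sales.owner | sales.amt | sales.yr | sales.id
bob | 8 | 90 | 7
After GROUP BY (1 rows):
sales.owner | sum_amt
bob | 8
After ORDER BY (1 rows):
sales.owner | sum_amt
bob | 8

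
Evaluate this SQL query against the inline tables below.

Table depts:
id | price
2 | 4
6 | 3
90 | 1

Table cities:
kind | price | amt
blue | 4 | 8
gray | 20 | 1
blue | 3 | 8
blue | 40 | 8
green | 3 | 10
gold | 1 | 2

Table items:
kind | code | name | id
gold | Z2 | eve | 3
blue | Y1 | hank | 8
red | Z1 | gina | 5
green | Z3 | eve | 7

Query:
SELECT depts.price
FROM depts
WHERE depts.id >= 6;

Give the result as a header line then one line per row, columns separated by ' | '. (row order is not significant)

After WHERE (2 rows):
depts.id | depts.price
6 | 3
90 | 1
After SELECT (2 rows):
depts.price
3
1

== RESULT ==
depts.price
3
1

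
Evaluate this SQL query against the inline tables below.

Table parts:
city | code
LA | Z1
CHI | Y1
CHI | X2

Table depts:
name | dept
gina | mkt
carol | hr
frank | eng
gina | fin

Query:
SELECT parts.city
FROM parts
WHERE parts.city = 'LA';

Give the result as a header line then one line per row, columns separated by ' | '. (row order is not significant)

After WHERE (1 rows):
parts.city | parts.code
LA | Z1
After SELECT (1 rows):
parts.city
LA

== RESULT ==
parts.city
LA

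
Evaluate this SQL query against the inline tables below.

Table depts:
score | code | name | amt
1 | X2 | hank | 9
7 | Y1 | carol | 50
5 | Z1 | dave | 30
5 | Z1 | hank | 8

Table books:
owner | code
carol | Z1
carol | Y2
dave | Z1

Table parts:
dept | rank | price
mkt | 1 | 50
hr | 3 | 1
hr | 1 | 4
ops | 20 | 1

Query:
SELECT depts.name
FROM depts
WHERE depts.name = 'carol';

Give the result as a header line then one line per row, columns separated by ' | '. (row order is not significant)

After WHERE (1 rows):
depts.score | depts.code | depts.name | depts.amt
7 | Y1 | carol | 50
After SELECT (1 rows):
depts.name
carol

== RESULT ==
depts.name
carol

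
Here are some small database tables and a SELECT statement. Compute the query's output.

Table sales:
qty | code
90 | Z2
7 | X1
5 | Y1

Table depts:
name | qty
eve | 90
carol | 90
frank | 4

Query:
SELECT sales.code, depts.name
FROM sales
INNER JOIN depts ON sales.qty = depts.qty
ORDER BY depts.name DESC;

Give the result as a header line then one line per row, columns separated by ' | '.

== RESULT ==
sales.code | depts.name
Z2 | eve
Z2 | carol

Derivation:
After JOIN depts (2 rows):
sales.qty | sales.code | depts.name | depts.qty
90 | Z2 | eve | 90
90 | Z2 | carol | 90
After SELECT (2 rows):
sales.code | depts.name
Z2 | eve
Z2 | carol
After ORDER BY (2 rows):
sales.code | depts.name
Z2 | eve
Z2 | carol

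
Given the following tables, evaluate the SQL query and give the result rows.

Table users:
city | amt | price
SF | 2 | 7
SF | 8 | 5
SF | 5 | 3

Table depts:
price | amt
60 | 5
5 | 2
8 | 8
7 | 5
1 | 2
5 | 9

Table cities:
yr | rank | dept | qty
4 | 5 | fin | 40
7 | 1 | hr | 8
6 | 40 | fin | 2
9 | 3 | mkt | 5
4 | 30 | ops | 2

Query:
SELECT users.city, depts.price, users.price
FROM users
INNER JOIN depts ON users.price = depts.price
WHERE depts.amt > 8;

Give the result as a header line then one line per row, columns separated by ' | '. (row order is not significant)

== RESULT ==
users.city | depts.price | users.price
SF | 5 | 5

Derivation:
After JOIN depts (3 rows):
users.city | users.amt | users.price | depts.price | depts.amt
SF | 2 | 7 | 7 | 5
SF | 8 | 5 | 5 | 2
SF | 8 | 5 | 5 | 9
After WHERE (1 rows):
users.city | users.amt | users.price | depts.price | depts.amt
SF | 8 | 5 | 5 | 9
After SELECT (1 rows):
users.city | depts.price | users.price
SF | 5 | 5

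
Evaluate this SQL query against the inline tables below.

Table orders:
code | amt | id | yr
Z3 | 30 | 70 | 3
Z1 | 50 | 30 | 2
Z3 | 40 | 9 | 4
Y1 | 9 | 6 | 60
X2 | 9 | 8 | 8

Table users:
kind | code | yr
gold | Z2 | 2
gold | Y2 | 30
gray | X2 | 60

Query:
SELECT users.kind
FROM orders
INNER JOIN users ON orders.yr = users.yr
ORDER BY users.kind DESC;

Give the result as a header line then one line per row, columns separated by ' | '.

== RESULT ==
users.kind
gray
gold

Derivation:
After JOIN users (2 rows):
orders.code | orders.amt | orders.id | orders.yr | users.kind | users.code | users.yr
Z1 | 50 | 30 | 2 | gold | Z2 | 2
Y1 | 9 | 6 | 60 | gray | X2 | 60
After SELECT (2 rows):
users.kind
gold
gray
After ORDER BY (2 rows):
users.kind
gray
gold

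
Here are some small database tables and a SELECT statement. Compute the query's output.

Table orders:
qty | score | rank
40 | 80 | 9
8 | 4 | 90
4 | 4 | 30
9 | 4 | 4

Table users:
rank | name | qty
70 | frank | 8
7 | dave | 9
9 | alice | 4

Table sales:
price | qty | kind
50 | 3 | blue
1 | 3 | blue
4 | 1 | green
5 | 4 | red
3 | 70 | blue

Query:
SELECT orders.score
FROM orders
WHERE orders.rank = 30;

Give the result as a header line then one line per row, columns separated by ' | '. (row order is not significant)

After WHERE (1 rows):
orders.qty | orders.score | orders.rank
4 | 4 | 30
After SELECT (1 rows):
orders.score
4

== RESULT ==
orders.score
4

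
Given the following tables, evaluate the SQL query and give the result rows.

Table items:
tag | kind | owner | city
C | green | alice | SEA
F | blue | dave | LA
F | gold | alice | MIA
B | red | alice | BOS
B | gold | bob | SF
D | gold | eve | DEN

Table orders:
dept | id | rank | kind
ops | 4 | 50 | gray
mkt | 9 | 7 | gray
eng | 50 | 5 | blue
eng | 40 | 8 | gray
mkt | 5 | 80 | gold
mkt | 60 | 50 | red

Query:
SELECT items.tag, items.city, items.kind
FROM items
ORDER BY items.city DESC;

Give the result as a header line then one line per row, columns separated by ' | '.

After SELECT (6 rows):
items.tag | items.city | items.kind
C | SEA | green
F | LA | blue
F | MIA | gold
B | BOS | red
B | SF | gold
D | DEN | gold
After ORDER BY (6 rows):
items.tag | items.city | items.kind
B | SF | gold
C | SEA | green
F | MIA | gold
F | LA | blue
D | DEN | gold
B | BOS | red

== RESULT ==
items.tag | items.city | items.kind
B | SF | gold
C | SEA | green
F | MIA | gold
F | LA | blue
D | DEN | gold
B | BOS | red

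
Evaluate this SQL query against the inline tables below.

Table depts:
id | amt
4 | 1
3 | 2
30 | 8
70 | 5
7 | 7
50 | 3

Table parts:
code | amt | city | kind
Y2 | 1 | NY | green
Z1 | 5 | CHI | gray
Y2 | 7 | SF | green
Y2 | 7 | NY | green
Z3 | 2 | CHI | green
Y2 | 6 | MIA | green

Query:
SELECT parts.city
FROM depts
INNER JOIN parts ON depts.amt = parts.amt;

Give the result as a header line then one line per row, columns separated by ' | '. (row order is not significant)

== RESULT ==
parts.city
NY
CHI
CHI
SF
NY

Derivation:
After JOIN parts (5 rows):
depts.id | depts.amt | parts.code | parts.amt | parts.city | parts.kind
4 | 1 | Y2 | 1 | NY | green
3 | 2 | Z3 | 2 | CHI | green
70 | 5 | Z1 | 5 | CHI | gray
7 | 7 | Y2 | 7 | SF | green
7 | 7 | Y2 | 7 | NY | green
After SELECT (5 rows):
parts.city
NY
CHI
CHI
SF
NY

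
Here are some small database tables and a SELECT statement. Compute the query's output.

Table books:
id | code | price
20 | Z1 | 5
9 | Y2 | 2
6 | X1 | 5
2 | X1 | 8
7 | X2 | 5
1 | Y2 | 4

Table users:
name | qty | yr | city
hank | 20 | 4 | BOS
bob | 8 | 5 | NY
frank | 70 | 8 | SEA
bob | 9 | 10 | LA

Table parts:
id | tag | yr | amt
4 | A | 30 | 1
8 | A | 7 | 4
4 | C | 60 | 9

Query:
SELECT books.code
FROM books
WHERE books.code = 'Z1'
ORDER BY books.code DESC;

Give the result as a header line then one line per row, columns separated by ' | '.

== RESULT ==
books.code
Z1

Derivation:
After WHERE (1 rows):
books.id | books.code | books.price
20 | Z1 | 5
After SELECT (1 rows):
books.code
Z1
After ORDER BY (1 rows):
books.code
Z1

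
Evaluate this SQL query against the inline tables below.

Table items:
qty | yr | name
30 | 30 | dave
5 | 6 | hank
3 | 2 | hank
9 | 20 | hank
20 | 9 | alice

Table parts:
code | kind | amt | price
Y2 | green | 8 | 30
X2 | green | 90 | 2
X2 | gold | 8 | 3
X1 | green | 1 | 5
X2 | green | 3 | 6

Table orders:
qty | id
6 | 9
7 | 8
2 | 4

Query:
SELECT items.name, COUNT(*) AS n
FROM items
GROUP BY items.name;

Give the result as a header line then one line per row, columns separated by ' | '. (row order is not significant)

After GROUP BY (3 rows):
items.name | n
dave | 1
hank | 3
alice | 1

== RESULT ==
items.name | n
dave | 1
hank | 3
alice | 1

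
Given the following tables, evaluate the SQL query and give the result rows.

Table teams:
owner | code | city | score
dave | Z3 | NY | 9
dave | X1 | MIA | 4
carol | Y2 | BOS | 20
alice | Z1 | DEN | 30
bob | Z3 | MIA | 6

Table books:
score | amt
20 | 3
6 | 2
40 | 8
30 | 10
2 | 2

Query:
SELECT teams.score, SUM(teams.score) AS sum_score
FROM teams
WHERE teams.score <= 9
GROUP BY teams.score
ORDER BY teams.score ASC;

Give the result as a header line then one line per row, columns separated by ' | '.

After WHERE (3 rows):
teams.owner | teams.code | teams.city | teams.score
dave | Z3 | NY | 9
dave | X1 | MIA | 4
bob | Z3 | MIA | 6
After GROUP BY (3 rows):
teams.score | sum_score
9 | 9
4 | 4
6 | 6
After ORDER BY (3 rows):
teams.score | sum_score
4 | 4
6 | 6
9 | 9

== RESULT ==
teams.score | sum_score
4 | 4
6 | 6
9 | 9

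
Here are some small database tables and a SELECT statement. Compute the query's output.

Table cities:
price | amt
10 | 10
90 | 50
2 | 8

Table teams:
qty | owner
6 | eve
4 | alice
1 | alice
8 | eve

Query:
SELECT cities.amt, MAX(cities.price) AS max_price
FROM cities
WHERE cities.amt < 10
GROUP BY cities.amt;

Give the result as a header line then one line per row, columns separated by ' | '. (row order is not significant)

After WHERE (1 rows):
cities.price | cities.amt
2 | 8
After GROUP BY (1 rows):
cities.amt | max_price
8 | 2

== RESULT ==
cities.amt | max_price
8 | 2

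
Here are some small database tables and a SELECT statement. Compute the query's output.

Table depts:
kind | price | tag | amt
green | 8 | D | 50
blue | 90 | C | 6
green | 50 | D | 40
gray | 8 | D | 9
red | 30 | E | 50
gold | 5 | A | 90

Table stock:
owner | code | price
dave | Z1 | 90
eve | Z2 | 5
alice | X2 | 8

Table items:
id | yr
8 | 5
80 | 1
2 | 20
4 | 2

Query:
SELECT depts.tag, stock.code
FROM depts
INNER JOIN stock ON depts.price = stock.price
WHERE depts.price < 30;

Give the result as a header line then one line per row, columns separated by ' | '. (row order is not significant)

== RESULT ==
depts.tag | stock.code
D | X2
D | X2
A | Z2

Derivation:
After JOIN stock (4 rows):
depts.kind | depts.price | depts.tag | depts.amt | stock.owner | stock.code | stock.price
green | 8 | D | 50 | alice | X2 | 8
blue | 90 | C | 6 | dave | Z1 | 90
gray | 8 | D | 9 | alice | X2 | 8
gold | 5 | A | 90 | eve | Z2 | 5
After WHERE (3 rows):
depts.kind | depts.price | depts.tag | depts.amt | stock.owner | stock.code | stock.price
green | 8 | D | 50 | alice | X2 | 8
gray | 8 | D | 9 | alice | X2 | 8
gold | 5 | A | 90 | eve | Z2 | 5
After SELECT (3 rows):
depts.tag | stock.code
D | X2
D | X2
A | Z2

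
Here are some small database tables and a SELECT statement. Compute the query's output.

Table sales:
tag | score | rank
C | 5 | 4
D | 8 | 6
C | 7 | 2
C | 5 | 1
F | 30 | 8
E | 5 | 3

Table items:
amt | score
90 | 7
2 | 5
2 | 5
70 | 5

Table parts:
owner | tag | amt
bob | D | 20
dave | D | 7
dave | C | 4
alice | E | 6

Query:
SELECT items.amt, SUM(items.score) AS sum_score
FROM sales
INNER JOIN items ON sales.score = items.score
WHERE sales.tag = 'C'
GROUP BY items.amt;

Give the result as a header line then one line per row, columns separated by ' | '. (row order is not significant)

After JOIN items (10 rows):
sales.tag | sales.score | sales.rank | items.amt | items.score
C | 5 | 4 | 2 | 5
C | 5 | 4 | 2 | 5
C | 5 | 4 | 70 | 5
C | 7 | 2 | 90 | 7
C | 5 | 1 | 2 | 5
C | 5 | 1 | 2 | 5
C | 5 | 1 | 70 | 5
E | 5 | 3 | 2 | 5
E | 5 | 3 | 2 | 5
E | 5 | 3 | 70 | 5
After WHERE (7 rows):
sales.tag | sales.score | sales.rank | items.amt | items.score
C | 5 | 4 | 2 | 5
C | 5 | 4 | 2 | 5
C | 5 | 4 | 70 | 5
C | 7 | 2 | 90 | 7
C | 5 | 1 | 2 | 5
C | 5 | 1 | 2 | 5
C | 5 | 1 | 70 | 5
After GROUP BY (3 rows):
items.amt | sum_score
2 | 20
70 | 10
90 | 7

== RESULT ==
items.amt | sum_score
2 | 20
70 | 10
90 | 7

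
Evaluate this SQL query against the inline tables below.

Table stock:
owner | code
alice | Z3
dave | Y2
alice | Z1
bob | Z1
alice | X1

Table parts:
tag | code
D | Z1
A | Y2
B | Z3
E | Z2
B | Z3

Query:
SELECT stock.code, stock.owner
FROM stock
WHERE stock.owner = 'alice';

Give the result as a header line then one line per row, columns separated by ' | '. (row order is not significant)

After WHERE (3 rows):
stock.owner | stock.code
alice | Z3
alice | Z1
alice | X1
After SELECT (3 rows):
stock.code | stock.owner
Z3 | alice
Z1 | alice
X1 | alice

== RESULT ==
stock.code | stock.owner
Z3 | alice
Z1 | alice
X1 | alice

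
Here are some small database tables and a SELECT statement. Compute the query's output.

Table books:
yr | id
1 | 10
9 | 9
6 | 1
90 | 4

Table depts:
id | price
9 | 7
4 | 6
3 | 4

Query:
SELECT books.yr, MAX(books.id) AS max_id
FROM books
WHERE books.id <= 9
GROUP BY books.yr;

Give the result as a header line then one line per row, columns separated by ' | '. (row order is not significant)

== RESULT ==
books.yr | max_id
9 | 9
6 | 1
90 | 4

Derivation:
After WHERE (3 rows):
books.yr | books.id
9 | 9
6 | 1
90 | 4
After GROUP BY (3 rows):
books.yr | max_id
9 | 9
6 | 1
90 | 4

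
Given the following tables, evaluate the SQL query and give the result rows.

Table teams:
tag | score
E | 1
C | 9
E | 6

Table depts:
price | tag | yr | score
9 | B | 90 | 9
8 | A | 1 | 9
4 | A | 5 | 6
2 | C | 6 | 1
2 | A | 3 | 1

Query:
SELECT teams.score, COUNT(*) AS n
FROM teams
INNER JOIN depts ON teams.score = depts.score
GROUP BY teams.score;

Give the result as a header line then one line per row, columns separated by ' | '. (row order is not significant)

== RESULT ==
teams.score | n
1 | 2
9 | 2
6 | 1

Derivation:
After JOIN depts (5 rows):
teams.tag | teams.score | depts.price | depts.tag | depts.yr | depts.score
E | 1 | 2 | C | 6 | 1
E | 1 | 2 | A | 3 | 1
C | 9 | 9 | B | 90 | 9
C | 9 | 8 | A | 1 | 9
E | 6 | 4 | A | 5 | 6
After GROUP BY (3 rows):
teams.score | n
1 | 2
9 | 2
6 | 1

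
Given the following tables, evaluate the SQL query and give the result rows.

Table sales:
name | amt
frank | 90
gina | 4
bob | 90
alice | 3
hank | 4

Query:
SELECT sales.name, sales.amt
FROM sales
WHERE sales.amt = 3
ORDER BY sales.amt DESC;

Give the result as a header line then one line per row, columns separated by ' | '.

After WHERE (1 rows):
sales.name | sales.amt
alice | 3
After SELECT (1 rows):
sales.name | sales.amt
alice | 3
After ORDER BY (1 rows):
sales.name | sales.amt
alice | 3

== RESULT ==
sales.name | sales.amt
alice | 3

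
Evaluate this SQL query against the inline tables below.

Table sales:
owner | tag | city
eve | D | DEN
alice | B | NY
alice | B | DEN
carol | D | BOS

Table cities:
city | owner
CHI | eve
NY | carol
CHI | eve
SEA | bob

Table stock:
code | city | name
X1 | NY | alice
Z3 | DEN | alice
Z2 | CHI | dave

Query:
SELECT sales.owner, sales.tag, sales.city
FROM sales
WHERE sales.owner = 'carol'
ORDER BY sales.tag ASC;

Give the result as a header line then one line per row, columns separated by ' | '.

== RESULT ==
sales.owner | sales.tag | sales.city
carol | D | BOS

Derivation:
After WHERE (1 rows):
sales.owner | sales.tag | sales.city
carol | D | BOS
After SELECT (1 rows):
sales.owner | sales.tag | sales.city
carol | D | BOS
After ORDER BY (1 rows):
sales.owner | sales.tag | sales.city
carol | D | BOS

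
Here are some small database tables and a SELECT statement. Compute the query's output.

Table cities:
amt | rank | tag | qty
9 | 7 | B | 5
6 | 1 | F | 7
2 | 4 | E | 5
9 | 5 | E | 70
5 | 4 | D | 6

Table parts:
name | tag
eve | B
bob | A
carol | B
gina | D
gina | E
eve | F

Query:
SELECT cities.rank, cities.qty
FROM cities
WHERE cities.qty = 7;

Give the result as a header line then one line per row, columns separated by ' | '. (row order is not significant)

After WHERE (1 rows):
cities.amt | cities.rank | cities.tag | cities.qty
6 | 1 | F | 7
After SELECT (1 rows):
cities.rank | cities.qty
1 | 7

== RESULT ==
cities.rank | cities.qty
1 | 7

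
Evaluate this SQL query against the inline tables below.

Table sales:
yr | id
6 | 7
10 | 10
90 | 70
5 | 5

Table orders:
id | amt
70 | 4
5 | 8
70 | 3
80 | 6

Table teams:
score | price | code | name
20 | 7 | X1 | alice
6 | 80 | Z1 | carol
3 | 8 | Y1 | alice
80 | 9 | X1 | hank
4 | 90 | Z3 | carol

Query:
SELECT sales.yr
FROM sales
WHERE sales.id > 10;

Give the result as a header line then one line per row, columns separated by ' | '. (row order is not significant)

== RESULT ==
sales.yr
90

Derivation:
After WHERE (1 rows):
sales.yr | sales.id
90 | 70
After SELECT (1 rows):
sales.yr
90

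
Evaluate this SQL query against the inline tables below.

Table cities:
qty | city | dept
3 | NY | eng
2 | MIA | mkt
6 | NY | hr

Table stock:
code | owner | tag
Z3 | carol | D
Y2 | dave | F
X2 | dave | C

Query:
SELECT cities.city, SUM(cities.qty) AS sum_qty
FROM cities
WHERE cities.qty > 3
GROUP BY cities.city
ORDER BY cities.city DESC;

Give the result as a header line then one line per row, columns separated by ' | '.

After WHERE (1 rows):
cities.qty | cities.city | cities.dept
6 | NY | hr
After GROUP BY (1 rows):
cities.city | sum_qty
NY | 6
After ORDER BY (1 rows):
cities.city | sum_qty
NY | 6

== RESULT ==
cities.city | sum_qty
NY | 6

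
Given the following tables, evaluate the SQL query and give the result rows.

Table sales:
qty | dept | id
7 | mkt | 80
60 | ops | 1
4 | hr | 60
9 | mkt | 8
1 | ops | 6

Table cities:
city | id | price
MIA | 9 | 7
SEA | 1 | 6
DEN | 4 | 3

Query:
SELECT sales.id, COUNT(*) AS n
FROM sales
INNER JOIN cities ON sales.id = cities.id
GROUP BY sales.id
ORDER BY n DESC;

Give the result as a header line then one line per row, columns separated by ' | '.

== RESULT ==
sales.id | n
1 | 1

Derivation:
After JOIN cities (1 rows):
sales.qty | sales.dept | sales.id | cities.city | cities.id | cities.price
60 | ops | 1 | SEA | 1 | 6
After GROUP BY (1 rows):
sales.id | n
1 | 1
After ORDER BY (1 rows):
sales.id | n
1 | 1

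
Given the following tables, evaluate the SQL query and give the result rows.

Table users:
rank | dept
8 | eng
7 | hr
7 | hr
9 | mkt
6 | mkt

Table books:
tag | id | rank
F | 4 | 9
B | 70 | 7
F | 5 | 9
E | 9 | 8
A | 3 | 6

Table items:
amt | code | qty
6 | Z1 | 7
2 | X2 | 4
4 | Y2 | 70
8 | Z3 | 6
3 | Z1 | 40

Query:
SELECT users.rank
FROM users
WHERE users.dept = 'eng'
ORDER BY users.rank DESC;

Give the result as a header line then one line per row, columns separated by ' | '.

== RESULT ==
users.rank
8

Derivation:
After WHERE (1 rows):
users.rank | users.dept
8 | eng
After SELECT (1 rows):
users.rank
8
After ORDER BY (1 rows):
users.rank
8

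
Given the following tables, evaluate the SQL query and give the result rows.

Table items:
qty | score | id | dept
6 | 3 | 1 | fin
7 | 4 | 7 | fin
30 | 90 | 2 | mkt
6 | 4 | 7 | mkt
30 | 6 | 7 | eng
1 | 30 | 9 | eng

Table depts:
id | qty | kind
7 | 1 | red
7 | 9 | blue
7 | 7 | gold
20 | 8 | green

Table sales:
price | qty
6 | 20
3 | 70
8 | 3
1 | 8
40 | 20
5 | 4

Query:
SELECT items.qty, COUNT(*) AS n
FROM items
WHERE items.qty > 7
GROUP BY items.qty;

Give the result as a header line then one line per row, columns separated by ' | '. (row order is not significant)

After WHERE (2 rows):
items.qty | items.score | items.id | items.dept
30 | 90 | 2 | mkt
30 | 6 | 7 | eng
After GROUP BY (1 rows):
items.qty | n
30 | 2

== RESULT ==
items.qty | n
30 | 2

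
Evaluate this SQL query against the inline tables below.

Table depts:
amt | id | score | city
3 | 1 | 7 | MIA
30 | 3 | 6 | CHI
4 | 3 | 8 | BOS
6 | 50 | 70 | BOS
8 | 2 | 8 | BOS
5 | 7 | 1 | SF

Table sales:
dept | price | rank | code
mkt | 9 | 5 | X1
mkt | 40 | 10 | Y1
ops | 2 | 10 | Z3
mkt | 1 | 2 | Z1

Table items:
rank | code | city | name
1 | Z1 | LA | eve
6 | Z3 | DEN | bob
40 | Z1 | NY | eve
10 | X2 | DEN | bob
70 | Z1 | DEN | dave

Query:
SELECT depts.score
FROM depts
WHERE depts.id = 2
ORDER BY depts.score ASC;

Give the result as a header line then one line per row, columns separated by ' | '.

After WHERE (1 rows):
depts.amt | depts.id | depts.score | depts.city
8 | 2 | 8 | BOS
After SELECT (1 rows):
depts.score
8
After ORDER BY (1 rows):
depts.score
8

== RESULT ==
depts.score
8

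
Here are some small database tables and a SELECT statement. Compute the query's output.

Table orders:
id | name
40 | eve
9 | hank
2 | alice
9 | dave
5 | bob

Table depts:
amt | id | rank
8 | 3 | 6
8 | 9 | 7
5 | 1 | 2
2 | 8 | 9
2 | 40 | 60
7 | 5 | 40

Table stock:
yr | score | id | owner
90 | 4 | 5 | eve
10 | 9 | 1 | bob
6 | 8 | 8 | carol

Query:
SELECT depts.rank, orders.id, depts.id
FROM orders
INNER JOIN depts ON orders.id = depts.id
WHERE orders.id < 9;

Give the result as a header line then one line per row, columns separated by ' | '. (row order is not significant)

== RESULT ==
depts.rank | orders.id | depts.id
40 | 5 | 5

Derivation:
After JOIN depts (4 rows):
orders.id | orders.name | depts.amt | depts.id | depts.rank
40 | eve | 2 | 40 | 60
9 | hank | 8 | 9 | 7
9 | dave | 8 | 9 | 7
5 | bob | 7 | 5 | 40
After WHERE (1 rows):
orders.id | orders.name | depts.amt | depts.id | depts.rank
5 | bob | 7 | 5 | 40
After SELECT (1 rows):
depts.rank | orders.id | depts.id
40 | 5 | 5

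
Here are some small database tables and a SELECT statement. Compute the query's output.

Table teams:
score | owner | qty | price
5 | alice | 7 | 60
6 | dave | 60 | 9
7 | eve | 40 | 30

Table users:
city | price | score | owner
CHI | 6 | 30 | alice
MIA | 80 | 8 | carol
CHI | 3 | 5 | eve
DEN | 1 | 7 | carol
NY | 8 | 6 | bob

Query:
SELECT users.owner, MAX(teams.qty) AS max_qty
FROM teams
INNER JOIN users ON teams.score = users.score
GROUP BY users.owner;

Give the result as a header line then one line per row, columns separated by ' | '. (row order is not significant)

== RESULT ==
users.owner | max_qty
eve | 7
bob | 60
carol | 40

Derivation:
After JOIN users (3 rows):
teams.score | teams.owner | teams.qty | teams.price | users.city | users.price | users.score | users.owner
5 | alice | 7 | 60 | CHI | 3 | 5 | eve
6 | dave | 60 | 9 | NY | 8 | 6 | bob
7 | eve | 40 | 30 | DEN | 1 | 7 | carol
After GROUP BY (3 rows):
users.owner | max_qty
eve | 7
bob | 60
carol | 40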